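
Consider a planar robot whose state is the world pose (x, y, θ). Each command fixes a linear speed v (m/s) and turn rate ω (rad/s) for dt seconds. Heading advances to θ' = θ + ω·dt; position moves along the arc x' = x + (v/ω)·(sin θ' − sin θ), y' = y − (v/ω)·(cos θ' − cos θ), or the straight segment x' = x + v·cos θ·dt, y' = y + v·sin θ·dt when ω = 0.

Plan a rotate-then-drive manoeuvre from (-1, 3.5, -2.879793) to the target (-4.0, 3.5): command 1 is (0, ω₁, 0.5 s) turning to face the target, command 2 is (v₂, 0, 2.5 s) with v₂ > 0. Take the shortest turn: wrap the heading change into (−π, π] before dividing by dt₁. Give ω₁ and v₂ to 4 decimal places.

heading to target = atan2(3.5−3.5, -4−-1) = 3.1416
Δθ = wrap(3.1416 − -2.8798) = -0.2618; ω₁ = Δθ/dt₁ = -0.5236
distance = √((-4−-1)² + (3.5−3.5)²) = 3.0000; v₂ = distance/dt₂ = 1.2000

ω₁ = -0.5236, v₂ = 1.2000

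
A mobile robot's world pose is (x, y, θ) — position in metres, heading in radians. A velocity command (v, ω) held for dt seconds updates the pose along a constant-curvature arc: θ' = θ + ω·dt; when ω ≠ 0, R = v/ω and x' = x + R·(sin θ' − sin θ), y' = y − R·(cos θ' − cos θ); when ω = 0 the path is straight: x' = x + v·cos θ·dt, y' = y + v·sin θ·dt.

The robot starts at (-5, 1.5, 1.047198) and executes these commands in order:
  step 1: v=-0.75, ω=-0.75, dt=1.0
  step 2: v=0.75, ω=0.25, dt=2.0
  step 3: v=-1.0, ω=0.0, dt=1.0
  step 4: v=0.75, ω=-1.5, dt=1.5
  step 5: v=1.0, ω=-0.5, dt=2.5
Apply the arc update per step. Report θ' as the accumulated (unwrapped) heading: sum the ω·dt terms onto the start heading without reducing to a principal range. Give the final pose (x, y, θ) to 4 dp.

(-5.2864, -1.2357, -2.7028)

step 1: θ'=0.2972 (R=1.0000) → pose (-5.5732, 1.0438, 0.2972)
step 2: θ'=0.7972 (R=3.0000) → pose (-4.3055, 1.8162, 0.7972)
step 3: θ'=0.7972 (straight) → pose (-5.0042, 1.1008, 0.7972)
step 4: θ'=-1.4528 (R=-0.5000) → pose (-4.1500, 0.8103, -1.4528)
step 5: θ'=-2.7028 (R=-2.0000) → pose (-5.2864, -1.2357, -2.7028)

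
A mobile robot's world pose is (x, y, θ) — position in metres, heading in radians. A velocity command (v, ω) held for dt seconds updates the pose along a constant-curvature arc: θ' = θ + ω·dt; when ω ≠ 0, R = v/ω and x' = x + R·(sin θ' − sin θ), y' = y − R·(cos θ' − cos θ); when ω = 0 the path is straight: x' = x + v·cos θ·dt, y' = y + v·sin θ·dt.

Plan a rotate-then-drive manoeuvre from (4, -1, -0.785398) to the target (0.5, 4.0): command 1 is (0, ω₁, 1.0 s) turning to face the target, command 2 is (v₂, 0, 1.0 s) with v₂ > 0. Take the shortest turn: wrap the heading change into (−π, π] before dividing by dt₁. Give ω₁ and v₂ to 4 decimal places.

heading to target = atan2(4−-1, 0.5−4) = 2.1815
Δθ = wrap(2.1815 − -0.7854) = 2.9669; ω₁ = Δθ/dt₁ = 2.9669
distance = √((0.5−4)² + (4−-1)²) = 6.1033; v₂ = distance/dt₂ = 6.1033

ω₁ = 2.9669, v₂ = 6.1033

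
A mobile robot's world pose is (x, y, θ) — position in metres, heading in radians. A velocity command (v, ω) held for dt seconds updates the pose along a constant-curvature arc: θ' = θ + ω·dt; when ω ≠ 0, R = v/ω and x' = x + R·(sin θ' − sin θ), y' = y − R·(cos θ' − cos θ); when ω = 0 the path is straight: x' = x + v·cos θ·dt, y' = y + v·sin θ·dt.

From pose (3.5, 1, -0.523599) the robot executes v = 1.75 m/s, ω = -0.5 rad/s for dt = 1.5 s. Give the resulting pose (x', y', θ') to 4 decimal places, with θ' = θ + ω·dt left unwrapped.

(5.0966, -1.0061, -1.2736)

θ' = -0.5236 + -0.5·1.5 = -1.2736
R = v/ω = 1.75/-0.5 = -3.5000
x' = 3.5 + -3.5000·(sin -1.2736 − sin -0.5236) = 5.0966
y' = 1 − -3.5000·(cos -1.2736 − cos -0.5236) = -1.0061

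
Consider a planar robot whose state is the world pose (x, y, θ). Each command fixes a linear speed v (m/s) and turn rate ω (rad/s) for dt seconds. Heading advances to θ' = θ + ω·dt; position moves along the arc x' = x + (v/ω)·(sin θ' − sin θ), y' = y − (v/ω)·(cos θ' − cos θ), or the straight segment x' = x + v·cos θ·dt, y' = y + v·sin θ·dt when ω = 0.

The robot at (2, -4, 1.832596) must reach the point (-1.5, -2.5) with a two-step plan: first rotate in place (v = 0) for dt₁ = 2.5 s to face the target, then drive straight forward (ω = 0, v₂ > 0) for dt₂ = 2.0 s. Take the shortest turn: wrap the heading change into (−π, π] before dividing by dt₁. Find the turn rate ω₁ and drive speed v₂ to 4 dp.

heading to target = atan2(-2.5−-4, -1.5−2) = 2.7367
Δθ = wrap(2.7367 − 1.8326) = 0.9041; ω₁ = Δθ/dt₁ = 0.3616
distance = √((-1.5−2)² + (-2.5−-4)²) = 3.8079; v₂ = distance/dt₂ = 1.9039

ω₁ = 0.3616, v₂ = 1.9039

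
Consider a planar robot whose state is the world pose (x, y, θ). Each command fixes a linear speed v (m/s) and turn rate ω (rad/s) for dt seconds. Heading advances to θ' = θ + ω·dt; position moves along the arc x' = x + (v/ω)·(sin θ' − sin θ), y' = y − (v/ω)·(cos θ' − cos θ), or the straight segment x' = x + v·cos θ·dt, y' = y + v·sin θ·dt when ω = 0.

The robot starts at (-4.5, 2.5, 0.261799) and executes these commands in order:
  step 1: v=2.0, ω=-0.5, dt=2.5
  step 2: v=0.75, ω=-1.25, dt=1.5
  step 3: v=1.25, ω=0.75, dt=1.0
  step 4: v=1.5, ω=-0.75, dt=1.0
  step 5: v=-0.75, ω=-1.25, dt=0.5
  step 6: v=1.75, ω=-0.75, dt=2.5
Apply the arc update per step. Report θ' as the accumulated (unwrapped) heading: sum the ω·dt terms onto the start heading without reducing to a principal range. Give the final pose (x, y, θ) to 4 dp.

(-3.2885, 1.8929, -5.3632)

step 1: θ'=-0.9882 (R=-4.0000) → pose (-0.1246, 0.8371, -0.9882)
step 2: θ'=-2.8632 (R=-0.6000) → pose (-0.4607, -0.0699, -2.8632)
step 3: θ'=-2.1132 (R=1.6667) → pose (-1.4301, -0.8121, -2.1132)
step 4: θ'=-2.8632 (R=-2.0000) → pose (-2.5935, -1.7027, -2.8632)
step 5: θ'=-3.4882 (R=0.6000) → pose (-2.2248, -1.7153, -3.4882)
step 6: θ'=-5.3632 (R=-2.3333) → pose (-3.2885, 1.8929, -5.3632)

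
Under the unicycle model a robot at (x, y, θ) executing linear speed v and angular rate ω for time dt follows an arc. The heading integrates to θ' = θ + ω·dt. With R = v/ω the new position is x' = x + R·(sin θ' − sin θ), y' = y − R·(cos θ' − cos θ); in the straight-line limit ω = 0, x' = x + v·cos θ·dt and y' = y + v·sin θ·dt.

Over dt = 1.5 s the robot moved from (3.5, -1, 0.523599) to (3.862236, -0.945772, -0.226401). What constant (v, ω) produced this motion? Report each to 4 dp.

v = 0.2500, ω = -0.5000

Δθ = -0.226401 − 0.523599 = -0.750000
ω = Δθ/dt = -0.750000/1.5 = -0.5000
R = Δx/(sin θ' − sin θ) = -0.5000
v = R·ω = -0.5000·-0.5000 = 0.2500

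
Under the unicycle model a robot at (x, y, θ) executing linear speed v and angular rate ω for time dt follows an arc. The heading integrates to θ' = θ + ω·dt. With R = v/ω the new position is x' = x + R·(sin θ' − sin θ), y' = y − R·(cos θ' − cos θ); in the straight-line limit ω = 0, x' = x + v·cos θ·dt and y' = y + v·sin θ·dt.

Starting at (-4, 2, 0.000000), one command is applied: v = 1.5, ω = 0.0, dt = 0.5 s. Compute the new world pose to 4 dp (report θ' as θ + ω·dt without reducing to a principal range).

θ' = 0.0000 + 0.0·0.5 = 0.0000
ω = 0 → straight: x' = -4 + 1.5·cos(0.0000)·0.5 = -3.2500
y' = 2 + 1.5·sin(0.0000)·0.5 = 2.0000

(-3.2500, 2.0000, 0.0000)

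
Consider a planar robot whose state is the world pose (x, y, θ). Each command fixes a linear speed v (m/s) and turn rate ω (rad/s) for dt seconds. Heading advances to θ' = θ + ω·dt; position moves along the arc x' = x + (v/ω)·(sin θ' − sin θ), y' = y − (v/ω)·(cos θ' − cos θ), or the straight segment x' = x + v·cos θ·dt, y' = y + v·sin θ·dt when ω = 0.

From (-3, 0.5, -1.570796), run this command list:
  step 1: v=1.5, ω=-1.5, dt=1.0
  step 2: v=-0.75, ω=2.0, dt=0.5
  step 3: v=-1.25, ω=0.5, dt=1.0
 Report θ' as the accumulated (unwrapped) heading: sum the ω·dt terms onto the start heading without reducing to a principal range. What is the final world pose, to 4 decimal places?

step 1: θ'=-3.0708 (R=-1.0000) → pose (-3.9293, -0.4975, -3.0708)
step 2: θ'=-2.0708 (R=-0.3750) → pose (-3.6267, -0.3032, -2.0708)
step 3: θ'=-1.5708 (R=-2.5000) → pose (-3.3207, 0.8953, -1.5708)

(-3.3207, 0.8953, -1.5708)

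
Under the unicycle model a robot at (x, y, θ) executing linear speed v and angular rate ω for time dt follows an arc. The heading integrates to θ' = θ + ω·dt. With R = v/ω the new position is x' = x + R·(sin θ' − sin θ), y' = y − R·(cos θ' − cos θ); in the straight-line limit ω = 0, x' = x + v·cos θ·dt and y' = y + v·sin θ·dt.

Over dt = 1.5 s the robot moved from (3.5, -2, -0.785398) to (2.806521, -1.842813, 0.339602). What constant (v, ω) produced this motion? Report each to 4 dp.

v = -0.5000, ω = 0.7500

Δθ = 0.339602 − -0.785398 = 1.125000
ω = Δθ/dt = 1.125000/1.5 = 0.7500
R = Δx/(sin θ' − sin θ) = -0.6667
v = R·ω = -0.6667·0.7500 = -0.5000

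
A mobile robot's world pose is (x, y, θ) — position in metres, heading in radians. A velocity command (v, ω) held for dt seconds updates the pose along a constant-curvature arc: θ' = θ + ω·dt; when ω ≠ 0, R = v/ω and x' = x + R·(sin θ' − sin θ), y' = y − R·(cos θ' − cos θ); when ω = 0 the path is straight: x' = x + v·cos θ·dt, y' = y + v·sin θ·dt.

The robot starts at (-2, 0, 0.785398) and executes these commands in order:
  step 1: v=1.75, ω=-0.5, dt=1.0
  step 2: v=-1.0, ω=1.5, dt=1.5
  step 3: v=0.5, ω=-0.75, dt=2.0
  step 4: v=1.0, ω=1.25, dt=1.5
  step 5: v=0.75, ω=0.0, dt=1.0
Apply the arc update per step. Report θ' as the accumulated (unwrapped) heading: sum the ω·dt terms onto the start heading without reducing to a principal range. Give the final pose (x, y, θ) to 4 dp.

step 1: θ'=0.2854 (R=-3.5000) → pose (-0.5105, 0.8835, 0.2854)
step 2: θ'=2.5354 (R=-0.6667) → pose (-0.7027, -0.3040, 2.5354)
step 3: θ'=1.0354 (R=-0.6667) → pose (-0.8962, 0.5840, 1.0354)
step 4: θ'=2.9104 (R=0.8000) → pose (-1.4009, 1.7708, 2.9104)
step 5: θ'=2.9104 (straight) → pose (-2.1310, 1.9427, 2.9104)

(-2.1310, 1.9427, 2.9104)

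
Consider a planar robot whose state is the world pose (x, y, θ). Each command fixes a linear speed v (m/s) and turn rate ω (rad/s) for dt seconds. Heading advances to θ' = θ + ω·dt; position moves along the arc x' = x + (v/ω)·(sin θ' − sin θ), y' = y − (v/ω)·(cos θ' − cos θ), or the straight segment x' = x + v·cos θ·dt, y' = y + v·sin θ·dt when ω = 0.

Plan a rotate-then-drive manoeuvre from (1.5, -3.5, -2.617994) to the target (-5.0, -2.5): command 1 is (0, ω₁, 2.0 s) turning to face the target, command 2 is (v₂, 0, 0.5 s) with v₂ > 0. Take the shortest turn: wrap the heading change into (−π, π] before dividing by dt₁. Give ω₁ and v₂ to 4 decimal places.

ω₁ = -0.3381, v₂ = 13.1529

heading to target = atan2(-2.5−-3.5, -5−1.5) = 2.9889
Δθ = wrap(2.9889 − -2.6180) = -0.6762; ω₁ = Δθ/dt₁ = -0.3381
distance = √((-5−1.5)² + (-2.5−-3.5)²) = 6.5765; v₂ = distance/dt₂ = 13.1529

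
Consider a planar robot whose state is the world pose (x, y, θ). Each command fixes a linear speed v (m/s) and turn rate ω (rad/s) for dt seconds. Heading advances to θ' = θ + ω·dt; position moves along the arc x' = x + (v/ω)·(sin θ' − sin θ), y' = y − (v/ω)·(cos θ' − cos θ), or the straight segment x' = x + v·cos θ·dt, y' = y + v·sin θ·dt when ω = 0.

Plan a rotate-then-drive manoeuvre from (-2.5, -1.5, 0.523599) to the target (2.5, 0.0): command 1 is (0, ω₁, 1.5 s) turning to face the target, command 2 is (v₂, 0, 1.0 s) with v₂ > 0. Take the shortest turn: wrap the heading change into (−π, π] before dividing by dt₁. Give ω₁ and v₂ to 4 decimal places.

ω₁ = -0.1548, v₂ = 5.2202

heading to target = atan2(0−-1.5, 2.5−-2.5) = 0.2915
Δθ = wrap(0.2915 − 0.5236) = -0.2321; ω₁ = Δθ/dt₁ = -0.1548
distance = √((2.5−-2.5)² + (0−-1.5)²) = 5.2202; v₂ = distance/dt₂ = 5.2202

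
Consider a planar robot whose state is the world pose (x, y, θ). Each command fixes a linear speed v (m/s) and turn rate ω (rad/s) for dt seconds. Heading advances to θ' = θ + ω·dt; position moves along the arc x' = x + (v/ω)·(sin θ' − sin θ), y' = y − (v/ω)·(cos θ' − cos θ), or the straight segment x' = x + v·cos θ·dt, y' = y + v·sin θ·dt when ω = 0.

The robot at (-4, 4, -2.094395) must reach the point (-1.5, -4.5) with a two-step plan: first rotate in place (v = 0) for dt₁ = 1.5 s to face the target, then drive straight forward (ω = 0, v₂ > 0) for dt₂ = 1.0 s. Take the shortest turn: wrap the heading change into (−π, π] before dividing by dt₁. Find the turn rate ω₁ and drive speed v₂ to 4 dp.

heading to target = atan2(-4.5−4, -1.5−-4) = -1.2847
Δθ = wrap(-1.2847 − -2.0944) = 0.8097; ω₁ = Δθ/dt₁ = 0.5398
distance = √((-1.5−-4)² + (-4.5−4)²) = 8.8600; v₂ = distance/dt₂ = 8.8600

ω₁ = 0.5398, v₂ = 8.8600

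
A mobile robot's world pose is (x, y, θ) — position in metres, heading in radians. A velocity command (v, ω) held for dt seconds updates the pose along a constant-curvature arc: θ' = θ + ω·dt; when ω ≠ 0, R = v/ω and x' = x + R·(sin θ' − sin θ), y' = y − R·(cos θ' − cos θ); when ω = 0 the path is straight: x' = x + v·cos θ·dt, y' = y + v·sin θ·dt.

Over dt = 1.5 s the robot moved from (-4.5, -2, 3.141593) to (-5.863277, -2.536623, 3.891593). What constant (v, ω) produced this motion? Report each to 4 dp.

Δθ = 3.891593 − 3.141593 = 0.750000
ω = Δθ/dt = 0.750000/1.5 = 0.5000
R = Δx/(sin θ' − sin θ) = 2.0000
v = R·ω = 2.0000·0.5000 = 1.0000

v = 1.0000, ω = 0.5000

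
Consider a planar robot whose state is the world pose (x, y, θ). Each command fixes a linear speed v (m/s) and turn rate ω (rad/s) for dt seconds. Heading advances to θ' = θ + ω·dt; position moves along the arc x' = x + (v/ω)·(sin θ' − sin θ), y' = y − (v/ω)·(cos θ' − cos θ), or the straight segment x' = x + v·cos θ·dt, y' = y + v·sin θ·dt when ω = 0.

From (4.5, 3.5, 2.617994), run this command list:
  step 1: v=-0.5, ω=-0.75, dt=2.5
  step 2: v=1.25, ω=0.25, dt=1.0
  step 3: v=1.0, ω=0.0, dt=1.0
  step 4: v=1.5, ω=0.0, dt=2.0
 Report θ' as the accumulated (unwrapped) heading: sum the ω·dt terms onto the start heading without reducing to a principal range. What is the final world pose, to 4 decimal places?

step 1: θ'=0.7430 (R=0.6667) → pose (4.6177, 2.4317, 0.7430)
step 2: θ'=0.9930 (R=5.0000) → pose (5.4235, 3.3830, 0.9930)
step 3: θ'=0.9930 (straight) → pose (5.9697, 4.2207, 0.9930)
step 4: θ'=0.9930 (straight) → pose (7.6082, 6.7337, 0.9930)

(7.6082, 6.7337, 0.9930)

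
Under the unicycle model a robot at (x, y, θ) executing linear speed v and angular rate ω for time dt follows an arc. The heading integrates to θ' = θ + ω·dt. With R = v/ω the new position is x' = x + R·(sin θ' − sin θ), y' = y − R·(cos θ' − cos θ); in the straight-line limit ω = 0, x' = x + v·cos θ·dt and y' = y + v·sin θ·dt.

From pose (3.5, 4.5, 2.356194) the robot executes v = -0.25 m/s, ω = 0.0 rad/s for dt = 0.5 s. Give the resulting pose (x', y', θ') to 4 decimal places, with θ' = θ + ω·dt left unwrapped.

θ' = 2.3562 + 0.0·0.5 = 2.3562
ω = 0 → straight: x' = 3.5 + -0.25·cos(2.3562)·0.5 = 3.5884
y' = 4.5 + -0.25·sin(2.3562)·0.5 = 4.4116

(3.5884, 4.4116, 2.3562)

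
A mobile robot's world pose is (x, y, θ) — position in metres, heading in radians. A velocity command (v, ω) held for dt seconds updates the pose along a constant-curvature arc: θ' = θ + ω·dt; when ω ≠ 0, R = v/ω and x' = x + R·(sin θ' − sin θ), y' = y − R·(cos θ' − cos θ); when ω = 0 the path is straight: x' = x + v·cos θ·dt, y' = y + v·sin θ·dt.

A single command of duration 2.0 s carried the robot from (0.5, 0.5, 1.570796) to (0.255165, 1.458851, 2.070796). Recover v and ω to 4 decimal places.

v = 0.5000, ω = 0.2500

Δθ = 2.070796 − 1.570796 = 0.500000
ω = Δθ/dt = 0.500000/2.0 = 0.2500
R = −Δy/(cos θ' − cos θ) = 2.0000
v = R·ω = 2.0000·0.2500 = 0.5000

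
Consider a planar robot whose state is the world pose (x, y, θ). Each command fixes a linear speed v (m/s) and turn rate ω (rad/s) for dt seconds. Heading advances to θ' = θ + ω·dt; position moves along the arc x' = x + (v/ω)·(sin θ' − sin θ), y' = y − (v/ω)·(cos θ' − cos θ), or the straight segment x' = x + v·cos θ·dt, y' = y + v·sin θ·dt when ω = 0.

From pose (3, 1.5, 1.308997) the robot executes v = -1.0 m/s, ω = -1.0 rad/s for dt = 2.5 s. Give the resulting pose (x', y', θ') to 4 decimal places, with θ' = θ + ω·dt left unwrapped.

θ' = 1.3090 + -1.0·2.5 = -1.1910
R = v/ω = -1.0/-1.0 = 1.0000
x' = 3 + 1.0000·(sin -1.1910 − sin 1.3090) = 1.1053
y' = 1.5 − 1.0000·(cos -1.1910 − cos 1.3090) = 1.3881

(1.1053, 1.3881, -1.1910)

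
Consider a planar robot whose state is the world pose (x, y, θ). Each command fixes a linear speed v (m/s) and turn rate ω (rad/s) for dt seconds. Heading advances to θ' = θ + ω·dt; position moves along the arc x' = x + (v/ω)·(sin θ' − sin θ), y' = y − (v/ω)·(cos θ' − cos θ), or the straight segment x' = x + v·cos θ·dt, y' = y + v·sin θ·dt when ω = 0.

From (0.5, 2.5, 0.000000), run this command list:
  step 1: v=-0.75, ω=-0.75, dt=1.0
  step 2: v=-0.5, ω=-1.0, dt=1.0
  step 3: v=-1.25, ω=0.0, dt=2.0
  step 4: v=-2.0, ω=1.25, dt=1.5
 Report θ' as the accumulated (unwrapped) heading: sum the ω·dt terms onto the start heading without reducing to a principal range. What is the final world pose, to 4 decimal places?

step 1: θ'=-0.7500 (R=1.0000) → pose (-0.1816, 2.7683, -0.7500)
step 2: θ'=-1.7500 (R=0.5000) → pose (-0.3328, 3.2233, -1.7500)
step 3: θ'=-1.7500 (straight) → pose (0.1128, 5.6832, -1.7500)
step 4: θ'=0.1250 (R=-1.6000) → pose (-1.6611, 7.5560, 0.1250)

(-1.6611, 7.5560, 0.1250)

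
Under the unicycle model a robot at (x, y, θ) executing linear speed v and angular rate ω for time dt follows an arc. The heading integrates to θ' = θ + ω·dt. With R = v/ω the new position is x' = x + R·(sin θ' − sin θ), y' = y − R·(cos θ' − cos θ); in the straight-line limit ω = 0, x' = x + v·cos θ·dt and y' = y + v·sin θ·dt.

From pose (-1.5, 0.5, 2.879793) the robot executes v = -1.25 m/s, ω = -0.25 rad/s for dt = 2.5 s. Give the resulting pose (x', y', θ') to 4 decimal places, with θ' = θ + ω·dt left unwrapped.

(1.0812, -1.1702, 2.2548)

θ' = 2.8798 + -0.25·2.5 = 2.2548
R = v/ω = -1.25/-0.25 = 5.0000
x' = -1.5 + 5.0000·(sin 2.2548 − sin 2.8798) = 1.0812
y' = 0.5 − 5.0000·(cos 2.2548 − cos 2.8798) = -1.1702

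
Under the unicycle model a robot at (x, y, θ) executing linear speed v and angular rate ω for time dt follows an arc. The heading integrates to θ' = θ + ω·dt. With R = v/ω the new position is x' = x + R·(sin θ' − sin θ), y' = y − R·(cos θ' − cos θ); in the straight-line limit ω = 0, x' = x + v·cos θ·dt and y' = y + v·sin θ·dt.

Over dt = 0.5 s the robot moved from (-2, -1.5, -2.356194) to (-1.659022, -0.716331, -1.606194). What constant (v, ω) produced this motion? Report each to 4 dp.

v = -1.7500, ω = 1.5000

Δθ = -1.606194 − -2.356194 = 0.750000
ω = Δθ/dt = 0.750000/0.5 = 1.5000
R = −Δy/(cos θ' − cos θ) = -1.1667
v = R·ω = -1.1667·1.5000 = -1.7500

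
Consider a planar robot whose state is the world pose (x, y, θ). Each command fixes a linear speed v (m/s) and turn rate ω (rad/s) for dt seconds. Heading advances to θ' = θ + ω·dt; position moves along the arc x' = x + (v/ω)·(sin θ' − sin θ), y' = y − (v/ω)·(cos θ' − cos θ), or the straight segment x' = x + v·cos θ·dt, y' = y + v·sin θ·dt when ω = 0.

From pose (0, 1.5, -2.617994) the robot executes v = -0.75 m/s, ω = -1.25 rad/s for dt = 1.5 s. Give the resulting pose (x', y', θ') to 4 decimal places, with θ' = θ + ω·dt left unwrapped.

(0.8856, 1.1110, -4.4930)

θ' = -2.6180 + -1.25·1.5 = -4.4930
R = v/ω = -0.75/-1.25 = 0.6000
x' = 0 + 0.6000·(sin -4.4930 − sin -2.6180) = 0.8856
y' = 1.5 − 0.6000·(cos -4.4930 − cos -2.6180) = 1.1110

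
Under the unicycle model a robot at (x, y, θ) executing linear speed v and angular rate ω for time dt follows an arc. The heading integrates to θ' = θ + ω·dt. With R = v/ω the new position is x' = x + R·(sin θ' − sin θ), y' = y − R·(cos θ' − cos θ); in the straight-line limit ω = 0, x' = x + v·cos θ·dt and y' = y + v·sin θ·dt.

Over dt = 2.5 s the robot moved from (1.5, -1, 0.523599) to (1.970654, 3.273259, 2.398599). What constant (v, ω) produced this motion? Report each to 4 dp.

v = 2.0000, ω = 0.7500

Δθ = 2.398599 − 0.523599 = 1.875000
ω = Δθ/dt = 1.875000/2.5 = 0.7500
R = −Δy/(cos θ' − cos θ) = 2.6667
v = R·ω = 2.6667·0.7500 = 2.0000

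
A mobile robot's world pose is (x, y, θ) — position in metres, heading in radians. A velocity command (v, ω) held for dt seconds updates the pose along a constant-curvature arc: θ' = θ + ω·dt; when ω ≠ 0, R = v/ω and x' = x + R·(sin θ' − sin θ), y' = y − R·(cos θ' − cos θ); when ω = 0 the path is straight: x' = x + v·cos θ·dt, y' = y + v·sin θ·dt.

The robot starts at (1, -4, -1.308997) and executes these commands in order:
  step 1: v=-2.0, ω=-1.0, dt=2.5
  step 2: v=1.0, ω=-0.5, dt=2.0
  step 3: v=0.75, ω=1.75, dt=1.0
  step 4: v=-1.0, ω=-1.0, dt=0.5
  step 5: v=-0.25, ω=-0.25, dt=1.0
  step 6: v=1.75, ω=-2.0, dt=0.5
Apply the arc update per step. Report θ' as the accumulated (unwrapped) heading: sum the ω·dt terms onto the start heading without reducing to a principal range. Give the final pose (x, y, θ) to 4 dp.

step 1: θ'=-3.8090 (R=2.0000) → pose (4.1698, -1.9115, -3.8090)
step 2: θ'=-4.8090 (R=-2.0000) → pose (3.4170, -0.1477, -4.8090)
step 3: θ'=-3.0590 (R=0.4286) → pose (2.9550, 0.3207, -3.0590)
step 4: θ'=-3.5590 (R=1.0000) → pose (3.4429, 0.2383, -3.5590)
step 5: θ'=-3.8090 (R=1.0000) → pose (3.6565, 0.1096, -3.8090)
step 6: θ'=-4.8090 (R=-0.8750) → pose (3.3272, 0.8812, -4.8090)

(3.3272, 0.8812, -4.8090)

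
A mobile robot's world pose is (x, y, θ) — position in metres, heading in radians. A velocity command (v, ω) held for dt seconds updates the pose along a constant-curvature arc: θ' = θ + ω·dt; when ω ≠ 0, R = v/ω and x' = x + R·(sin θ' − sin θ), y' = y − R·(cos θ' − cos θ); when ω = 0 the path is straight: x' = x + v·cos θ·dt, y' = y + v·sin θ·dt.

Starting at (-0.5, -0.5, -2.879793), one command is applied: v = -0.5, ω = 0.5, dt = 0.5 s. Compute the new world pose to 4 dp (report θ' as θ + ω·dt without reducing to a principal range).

θ' = -2.8798 + 0.5·0.5 = -2.6298
R = v/ω = -0.5/0.5 = -1.0000
x' = -0.5 + -1.0000·(sin -2.6298 − sin -2.8798) = -0.2691
y' = -0.5 − -1.0000·(cos -2.6298 − cos -2.8798) = -0.4059

(-0.2691, -0.4059, -2.6298)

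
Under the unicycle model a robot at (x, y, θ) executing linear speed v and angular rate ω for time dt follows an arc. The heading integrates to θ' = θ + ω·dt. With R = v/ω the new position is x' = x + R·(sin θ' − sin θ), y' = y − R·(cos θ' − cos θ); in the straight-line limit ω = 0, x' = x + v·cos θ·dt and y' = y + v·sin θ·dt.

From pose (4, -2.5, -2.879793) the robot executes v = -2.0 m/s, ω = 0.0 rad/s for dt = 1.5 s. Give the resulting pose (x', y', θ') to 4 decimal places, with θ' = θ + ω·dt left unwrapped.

(6.8978, -1.7235, -2.8798)

θ' = -2.8798 + 0.0·1.5 = -2.8798
ω = 0 → straight: x' = 4 + -2.0·cos(-2.8798)·1.5 = 6.8978
y' = -2.5 + -2.0·sin(-2.8798)·1.5 = -1.7235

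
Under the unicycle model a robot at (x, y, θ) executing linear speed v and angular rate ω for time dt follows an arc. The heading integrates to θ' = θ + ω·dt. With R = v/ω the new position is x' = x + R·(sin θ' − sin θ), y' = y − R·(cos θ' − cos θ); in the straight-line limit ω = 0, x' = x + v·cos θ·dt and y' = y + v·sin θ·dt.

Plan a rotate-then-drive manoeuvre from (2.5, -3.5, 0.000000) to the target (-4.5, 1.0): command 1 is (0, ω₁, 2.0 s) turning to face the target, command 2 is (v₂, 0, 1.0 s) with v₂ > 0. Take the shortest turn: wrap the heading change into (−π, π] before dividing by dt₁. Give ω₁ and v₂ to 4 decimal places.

heading to target = atan2(1−-3.5, -4.5−2.5) = 2.5703
Δθ = wrap(2.5703 − 0.0000) = 2.5703; ω₁ = Δθ/dt₁ = 1.2851
distance = √((-4.5−2.5)² + (1−-3.5)²) = 8.3217; v₂ = distance/dt₂ = 8.3217

ω₁ = 1.2851, v₂ = 8.3217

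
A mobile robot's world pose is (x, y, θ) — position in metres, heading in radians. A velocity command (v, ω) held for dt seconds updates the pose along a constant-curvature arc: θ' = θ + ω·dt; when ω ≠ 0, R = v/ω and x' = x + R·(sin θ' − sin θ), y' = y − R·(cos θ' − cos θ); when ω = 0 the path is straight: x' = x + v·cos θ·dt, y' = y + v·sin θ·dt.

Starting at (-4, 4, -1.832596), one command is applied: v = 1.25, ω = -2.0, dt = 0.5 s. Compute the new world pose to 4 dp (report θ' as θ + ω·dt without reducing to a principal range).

θ' = -1.8326 + -2.0·0.5 = -2.8326
R = v/ω = 1.25/-2.0 = -0.6250
x' = -4 + -0.6250·(sin -2.8326 − sin -1.8326) = -4.4136
y' = 4 − -0.6250·(cos -2.8326 − cos -1.8326) = 3.5664

(-4.4136, 3.5664, -2.8326)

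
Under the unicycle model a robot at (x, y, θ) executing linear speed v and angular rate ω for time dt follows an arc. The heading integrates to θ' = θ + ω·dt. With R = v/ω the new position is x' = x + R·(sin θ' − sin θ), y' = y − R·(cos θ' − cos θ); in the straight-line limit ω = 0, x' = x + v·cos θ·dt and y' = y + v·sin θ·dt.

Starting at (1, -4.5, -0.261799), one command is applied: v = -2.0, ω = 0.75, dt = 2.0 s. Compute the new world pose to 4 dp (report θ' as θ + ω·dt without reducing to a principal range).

θ' = -0.2618 + 0.75·2.0 = 1.2382
R = v/ω = -2.0/0.75 = -2.6667
x' = 1 + -2.6667·(sin 1.2382 − sin -0.2618) = -2.2107
y' = -4.5 − -2.6667·(cos 1.2382 − cos -0.2618) = -6.2051

(-2.2107, -6.2051, 1.2382)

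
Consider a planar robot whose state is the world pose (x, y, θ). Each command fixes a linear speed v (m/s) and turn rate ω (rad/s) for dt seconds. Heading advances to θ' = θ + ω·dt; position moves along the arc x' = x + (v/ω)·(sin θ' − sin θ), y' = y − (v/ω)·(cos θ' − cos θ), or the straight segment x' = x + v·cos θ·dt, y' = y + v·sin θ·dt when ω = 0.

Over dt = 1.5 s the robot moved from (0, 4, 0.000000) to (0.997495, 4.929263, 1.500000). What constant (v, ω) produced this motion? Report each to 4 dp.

Δθ = 1.500000 − 0.000000 = 1.500000
ω = Δθ/dt = 1.500000/1.5 = 1.0000
R = Δx/(sin θ' − sin θ) = 1.0000
v = R·ω = 1.0000·1.0000 = 1.0000

v = 1.0000, ω = 1.0000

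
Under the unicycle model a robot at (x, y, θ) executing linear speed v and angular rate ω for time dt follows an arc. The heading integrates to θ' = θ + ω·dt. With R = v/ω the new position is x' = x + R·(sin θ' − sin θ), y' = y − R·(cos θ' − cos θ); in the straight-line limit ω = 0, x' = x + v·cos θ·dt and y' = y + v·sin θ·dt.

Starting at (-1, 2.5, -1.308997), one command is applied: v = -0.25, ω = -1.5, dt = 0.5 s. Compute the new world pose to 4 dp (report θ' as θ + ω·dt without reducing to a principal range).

θ' = -1.3090 + -1.5·0.5 = -2.0590
R = v/ω = -0.25/-1.5 = 0.1667
x' = -1 + 0.1667·(sin -2.0590 − sin -1.3090) = -0.9862
y' = 2.5 − 0.1667·(cos -2.0590 − cos -1.3090) = 2.6213

(-0.9862, 2.6213, -2.0590)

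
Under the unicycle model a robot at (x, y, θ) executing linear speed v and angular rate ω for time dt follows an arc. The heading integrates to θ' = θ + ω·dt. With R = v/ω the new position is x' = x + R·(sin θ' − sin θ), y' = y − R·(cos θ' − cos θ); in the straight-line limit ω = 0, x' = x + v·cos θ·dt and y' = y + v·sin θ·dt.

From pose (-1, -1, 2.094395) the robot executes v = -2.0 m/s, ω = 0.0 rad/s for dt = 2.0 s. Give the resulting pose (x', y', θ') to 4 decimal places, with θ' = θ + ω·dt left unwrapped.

(1.0000, -4.4641, 2.0944)

θ' = 2.0944 + 0.0·2.0 = 2.0944
ω = 0 → straight: x' = -1 + -2.0·cos(2.0944)·2.0 = 1.0000
y' = -1 + -2.0·sin(2.0944)·2.0 = -4.4641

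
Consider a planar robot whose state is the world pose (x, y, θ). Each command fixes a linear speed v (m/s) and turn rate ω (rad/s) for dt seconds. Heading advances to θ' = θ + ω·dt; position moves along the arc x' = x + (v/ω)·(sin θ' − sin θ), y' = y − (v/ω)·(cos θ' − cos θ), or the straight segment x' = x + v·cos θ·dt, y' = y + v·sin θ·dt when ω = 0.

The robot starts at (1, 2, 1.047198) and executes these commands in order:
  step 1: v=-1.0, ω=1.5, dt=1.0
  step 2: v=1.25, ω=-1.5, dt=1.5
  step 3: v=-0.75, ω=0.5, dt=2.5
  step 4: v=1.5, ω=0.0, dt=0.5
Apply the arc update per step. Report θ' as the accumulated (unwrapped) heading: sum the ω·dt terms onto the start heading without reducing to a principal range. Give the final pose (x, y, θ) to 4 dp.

step 1: θ'=2.5472 (R=-0.6667) → pose (1.2040, 1.1143, 2.5472)
step 2: θ'=0.2972 (R=-0.8333) → pose (1.4266, 2.6015, 0.2972)
step 3: θ'=1.5472 (R=-1.5000) → pose (0.3663, 1.2027, 1.5472)
step 4: θ'=1.5472 (straight) → pose (0.3840, 1.9525, 1.5472)

(0.3840, 1.9525, 1.5472)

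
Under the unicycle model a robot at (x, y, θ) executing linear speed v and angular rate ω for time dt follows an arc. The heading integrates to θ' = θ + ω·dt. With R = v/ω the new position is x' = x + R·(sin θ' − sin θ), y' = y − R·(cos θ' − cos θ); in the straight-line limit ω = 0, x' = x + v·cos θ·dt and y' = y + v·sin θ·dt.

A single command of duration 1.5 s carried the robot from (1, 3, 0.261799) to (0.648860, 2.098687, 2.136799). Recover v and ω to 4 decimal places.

v = -0.7500, ω = 1.2500

Δθ = 2.136799 − 0.261799 = 1.875000
ω = Δθ/dt = 1.875000/1.5 = 1.2500
R = −Δy/(cos θ' − cos θ) = -0.6000
v = R·ω = -0.6000·1.2500 = -0.7500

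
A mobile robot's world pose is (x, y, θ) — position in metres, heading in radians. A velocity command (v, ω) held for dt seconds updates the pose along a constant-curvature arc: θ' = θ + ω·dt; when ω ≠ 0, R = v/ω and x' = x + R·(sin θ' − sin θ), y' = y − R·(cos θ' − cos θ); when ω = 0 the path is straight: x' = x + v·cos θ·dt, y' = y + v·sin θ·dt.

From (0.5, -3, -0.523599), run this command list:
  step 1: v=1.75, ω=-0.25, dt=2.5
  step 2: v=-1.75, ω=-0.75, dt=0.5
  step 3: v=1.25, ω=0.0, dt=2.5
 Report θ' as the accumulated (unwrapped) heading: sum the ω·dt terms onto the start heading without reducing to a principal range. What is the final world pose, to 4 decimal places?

step 1: θ'=-1.1486 (R=-7.0000) → pose (3.3853, -6.1938, -1.1486)
step 2: θ'=-1.5236 (R=2.3333) → pose (3.1830, -5.3478, -1.5236)
step 3: θ'=-1.5236 (straight) → pose (3.3305, -8.4693, -1.5236)

(3.3305, -8.4693, -1.5236)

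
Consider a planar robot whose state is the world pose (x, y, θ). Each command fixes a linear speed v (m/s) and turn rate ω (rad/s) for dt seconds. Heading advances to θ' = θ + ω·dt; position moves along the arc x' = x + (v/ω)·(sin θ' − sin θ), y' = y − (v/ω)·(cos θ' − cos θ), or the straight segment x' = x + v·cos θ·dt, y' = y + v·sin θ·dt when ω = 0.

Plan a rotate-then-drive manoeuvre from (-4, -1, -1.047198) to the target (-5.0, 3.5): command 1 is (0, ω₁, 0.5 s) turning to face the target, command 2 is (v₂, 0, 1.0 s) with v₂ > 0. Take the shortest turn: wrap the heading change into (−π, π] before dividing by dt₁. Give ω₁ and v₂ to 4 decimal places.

heading to target = atan2(3.5−-1, -5−-4) = 1.7895
Δθ = wrap(1.7895 − -1.0472) = 2.8367; ω₁ = Δθ/dt₁ = 5.6733
distance = √((-5−-4)² + (3.5−-1)²) = 4.6098; v₂ = distance/dt₂ = 4.6098

ω₁ = 5.6733, v₂ = 4.6098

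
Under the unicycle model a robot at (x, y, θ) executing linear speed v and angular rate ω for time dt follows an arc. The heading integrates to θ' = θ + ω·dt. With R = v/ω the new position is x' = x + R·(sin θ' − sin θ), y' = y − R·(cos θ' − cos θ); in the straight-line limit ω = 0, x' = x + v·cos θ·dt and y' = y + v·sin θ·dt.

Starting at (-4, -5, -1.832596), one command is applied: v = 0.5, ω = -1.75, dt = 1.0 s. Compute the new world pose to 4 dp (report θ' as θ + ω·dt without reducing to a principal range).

(-4.3979, -5.1844, -3.5826)

θ' = -1.8326 + -1.75·1.0 = -3.5826
R = v/ω = 0.5/-1.75 = -0.2857
x' = -4 + -0.2857·(sin -3.5826 − sin -1.8326) = -4.3979
y' = -5 − -0.2857·(cos -3.5826 − cos -1.8326) = -5.1844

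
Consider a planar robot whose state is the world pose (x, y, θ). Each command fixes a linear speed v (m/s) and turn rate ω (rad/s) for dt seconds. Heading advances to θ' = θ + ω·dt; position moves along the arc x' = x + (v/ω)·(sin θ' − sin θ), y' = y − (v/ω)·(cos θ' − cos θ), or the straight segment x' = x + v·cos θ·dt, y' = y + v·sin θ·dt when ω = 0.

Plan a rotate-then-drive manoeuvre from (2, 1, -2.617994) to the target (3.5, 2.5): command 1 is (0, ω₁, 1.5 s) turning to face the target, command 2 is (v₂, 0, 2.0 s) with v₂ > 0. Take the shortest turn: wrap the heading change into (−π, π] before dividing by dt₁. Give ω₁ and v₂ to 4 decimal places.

heading to target = atan2(2.5−1, 3.5−2) = 0.7854
Δθ = wrap(0.7854 − -2.6180) = -2.8798; ω₁ = Δθ/dt₁ = -1.9199
distance = √((3.5−2)² + (2.5−1)²) = 2.1213; v₂ = distance/dt₂ = 1.0607

ω₁ = -1.9199, v₂ = 1.0607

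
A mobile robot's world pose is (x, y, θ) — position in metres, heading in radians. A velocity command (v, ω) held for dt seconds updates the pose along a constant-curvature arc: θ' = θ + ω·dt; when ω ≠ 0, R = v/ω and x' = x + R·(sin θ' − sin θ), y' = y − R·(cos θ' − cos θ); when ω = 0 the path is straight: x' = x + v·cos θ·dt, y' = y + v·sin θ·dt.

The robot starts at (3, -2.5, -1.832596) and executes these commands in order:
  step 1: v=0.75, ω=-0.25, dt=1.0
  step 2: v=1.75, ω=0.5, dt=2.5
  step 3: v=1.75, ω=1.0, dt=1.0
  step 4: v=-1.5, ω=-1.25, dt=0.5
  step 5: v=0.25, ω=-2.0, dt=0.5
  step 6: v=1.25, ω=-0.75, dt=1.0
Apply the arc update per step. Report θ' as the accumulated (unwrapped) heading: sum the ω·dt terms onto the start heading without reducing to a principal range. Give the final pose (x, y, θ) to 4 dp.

(3.7894, -8.9808, -2.2076)

step 1: θ'=-2.0826 (R=-3.0000) → pose (2.7178, -3.1928, -2.0826)
step 2: θ'=-0.8326 (R=3.5000) → pose (3.1805, -7.2623, -0.8326)
step 3: θ'=0.1674 (R=1.7500) → pose (4.7665, -7.8101, 0.1674)
step 4: θ'=-0.4576 (R=1.2000) → pose (4.0364, -7.7034, -0.4576)
step 5: θ'=-1.4576 (R=-0.1250) → pose (4.1054, -7.8014, -1.4576)
step 6: θ'=-2.2076 (R=-1.6667) → pose (3.7894, -8.9808, -2.2076)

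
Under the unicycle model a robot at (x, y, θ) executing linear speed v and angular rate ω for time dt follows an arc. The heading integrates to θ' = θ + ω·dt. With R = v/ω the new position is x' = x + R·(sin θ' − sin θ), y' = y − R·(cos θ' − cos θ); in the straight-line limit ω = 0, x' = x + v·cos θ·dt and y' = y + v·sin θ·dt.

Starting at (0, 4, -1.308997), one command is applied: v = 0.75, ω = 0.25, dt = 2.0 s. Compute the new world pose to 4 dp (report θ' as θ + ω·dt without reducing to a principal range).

θ' = -1.3090 + 0.25·2.0 = -0.8090
R = v/ω = 0.75/0.25 = 3.0000
x' = 0 + 3.0000·(sin -0.8090 − sin -1.3090) = 0.7270
y' = 4 − 3.0000·(cos -0.8090 − cos -1.3090) = 2.7058

(0.7270, 2.7058, -0.8090)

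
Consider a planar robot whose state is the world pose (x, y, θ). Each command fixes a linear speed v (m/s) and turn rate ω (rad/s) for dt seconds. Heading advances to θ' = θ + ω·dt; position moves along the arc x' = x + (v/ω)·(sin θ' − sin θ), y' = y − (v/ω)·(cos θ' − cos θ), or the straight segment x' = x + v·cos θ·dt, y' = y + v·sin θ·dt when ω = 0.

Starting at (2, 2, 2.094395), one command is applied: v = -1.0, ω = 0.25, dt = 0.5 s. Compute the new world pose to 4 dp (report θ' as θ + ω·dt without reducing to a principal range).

(2.2764, 1.5837, 2.2194)

θ' = 2.0944 + 0.25·0.5 = 2.2194
R = v/ω = -1.0/0.25 = -4.0000
x' = 2 + -4.0000·(sin 2.2194 − sin 2.0944) = 2.2764
y' = 2 − -4.0000·(cos 2.2194 − cos 2.0944) = 1.5837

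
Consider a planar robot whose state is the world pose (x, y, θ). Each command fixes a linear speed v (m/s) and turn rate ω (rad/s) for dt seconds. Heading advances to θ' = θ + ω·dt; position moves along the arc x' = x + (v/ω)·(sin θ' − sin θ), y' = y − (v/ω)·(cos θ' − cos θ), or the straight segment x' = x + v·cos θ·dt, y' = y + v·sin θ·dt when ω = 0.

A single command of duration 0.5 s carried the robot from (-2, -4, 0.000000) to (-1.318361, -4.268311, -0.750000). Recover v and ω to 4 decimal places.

v = 1.5000, ω = -1.5000

Δθ = -0.750000 − 0.000000 = -0.750000
ω = Δθ/dt = -0.750000/0.5 = -1.5000
R = Δx/(sin θ' − sin θ) = -1.0000
v = R·ω = -1.0000·-1.5000 = 1.5000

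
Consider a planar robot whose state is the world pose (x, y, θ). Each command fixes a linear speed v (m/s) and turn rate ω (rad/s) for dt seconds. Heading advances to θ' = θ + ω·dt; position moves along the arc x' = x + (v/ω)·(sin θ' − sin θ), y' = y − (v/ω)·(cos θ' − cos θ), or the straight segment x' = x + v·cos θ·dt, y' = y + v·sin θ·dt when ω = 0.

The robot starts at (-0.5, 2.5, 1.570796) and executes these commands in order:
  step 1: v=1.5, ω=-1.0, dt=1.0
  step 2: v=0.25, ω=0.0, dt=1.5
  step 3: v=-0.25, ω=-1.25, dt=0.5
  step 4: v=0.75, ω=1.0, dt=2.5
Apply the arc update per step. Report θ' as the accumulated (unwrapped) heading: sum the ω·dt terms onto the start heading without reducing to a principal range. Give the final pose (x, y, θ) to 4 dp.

(0.9076, 5.2580, 2.4458)

step 1: θ'=0.5708 (R=-1.5000) → pose (0.1895, 3.7622, 0.5708)
step 2: θ'=0.5708 (straight) → pose (0.5051, 3.9648, 0.5708)
step 3: θ'=-0.0542 (R=0.2000) → pose (0.3862, 3.9334, -0.0542)
step 4: θ'=2.4458 (R=0.7500) → pose (0.9076, 5.2580, 2.4458)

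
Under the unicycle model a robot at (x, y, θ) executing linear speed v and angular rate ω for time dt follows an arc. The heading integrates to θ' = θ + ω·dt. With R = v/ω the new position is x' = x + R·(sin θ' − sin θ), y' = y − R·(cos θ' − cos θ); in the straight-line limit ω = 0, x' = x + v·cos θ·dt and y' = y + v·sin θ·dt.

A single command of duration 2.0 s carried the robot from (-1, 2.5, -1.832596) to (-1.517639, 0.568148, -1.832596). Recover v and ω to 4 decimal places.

Δθ = -1.832596 − -1.832596 = 0.000000
ω = Δθ/dt = 0.000000/2.0 = 0.0000
ω = 0 → v = (Δx·cos θ + Δy·sin θ)/dt = 1.0000

v = 1.0000, ω = 0.0000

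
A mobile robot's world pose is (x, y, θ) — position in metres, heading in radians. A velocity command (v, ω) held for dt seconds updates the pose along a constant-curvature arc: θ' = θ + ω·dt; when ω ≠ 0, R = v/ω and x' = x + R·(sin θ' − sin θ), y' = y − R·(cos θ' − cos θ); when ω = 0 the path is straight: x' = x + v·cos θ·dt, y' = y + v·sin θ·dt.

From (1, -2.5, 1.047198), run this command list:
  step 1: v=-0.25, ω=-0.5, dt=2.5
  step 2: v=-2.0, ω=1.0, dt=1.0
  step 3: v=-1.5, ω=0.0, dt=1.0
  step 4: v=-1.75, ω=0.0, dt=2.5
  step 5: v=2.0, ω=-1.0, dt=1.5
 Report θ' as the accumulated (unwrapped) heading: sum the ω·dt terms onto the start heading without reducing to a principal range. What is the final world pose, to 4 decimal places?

step 1: θ'=-0.2028 (R=0.5000) → pose (0.4663, -2.7398, -0.2028)
step 2: θ'=0.7972 (R=-2.0000) → pose (-1.3674, -3.3013, 0.7972)
step 3: θ'=0.7972 (straight) → pose (-2.4154, -4.3744, 0.7972)
step 4: θ'=0.7972 (straight) → pose (-5.4723, -7.5043, 0.7972)
step 5: θ'=-0.7028 (R=-2.0000) → pose (-2.7488, -7.3757, -0.7028)

(-2.7488, -7.3757, -0.7028)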